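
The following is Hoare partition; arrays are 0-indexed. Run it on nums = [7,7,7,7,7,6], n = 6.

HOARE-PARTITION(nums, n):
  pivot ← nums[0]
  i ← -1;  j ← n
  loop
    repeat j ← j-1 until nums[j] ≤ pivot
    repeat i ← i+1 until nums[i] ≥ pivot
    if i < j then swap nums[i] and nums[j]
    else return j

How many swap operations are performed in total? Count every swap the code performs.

pivot = nums[0] = 7; i = -1, j = 6
j→5 (nums[5]=6≤7), i→0 (nums[0]=7≥7); i<j, swap → [6,7,7,7,7,7]
j→4 (nums[4]=7≤7), i→1 (nums[1]=7≥7); i<j, swap → [6,7,7,7,7,7]
j→3 (nums[3]=7≤7), i→2 (nums[2]=7≥7); i<j, swap → [6,7,7,7,7,7]
j→2, i→3; i≥j, return j=2. nums = [6,7,7,7,7,7]

3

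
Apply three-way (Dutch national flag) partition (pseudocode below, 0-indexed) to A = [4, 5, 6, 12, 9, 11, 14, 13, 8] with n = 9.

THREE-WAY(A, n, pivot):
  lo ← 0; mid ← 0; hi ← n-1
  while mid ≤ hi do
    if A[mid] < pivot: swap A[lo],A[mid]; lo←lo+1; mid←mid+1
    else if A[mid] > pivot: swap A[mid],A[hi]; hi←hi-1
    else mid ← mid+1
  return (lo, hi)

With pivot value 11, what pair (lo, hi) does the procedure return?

(5, 5)

pivot = 11; lo=0, mid=0, hi=8
A[mid]=4<11: swap A[0],A[0]; lo=1,mid=1 → [4, 5, 6, 12, 9, 11, 14, 13, 8]
A[mid]=5<11: swap A[1],A[1]; lo=2,mid=2 → [4, 5, 6, 12, 9, 11, 14, 13, 8]
A[mid]=6<11: swap A[2],A[2]; lo=3,mid=3 → [4, 5, 6, 12, 9, 11, 14, 13, 8]
A[mid]=12>11: swap A[3],A[8]; hi=7 → [4, 5, 6, 8, 9, 11, 14, 13, 12]
A[mid]=8<11: swap A[3],A[3]; lo=4,mid=4 → [4, 5, 6, 8, 9, 11, 14, 13, 12]
A[mid]=9<11: swap A[4],A[4]; lo=5,mid=5 → [4, 5, 6, 8, 9, 11, 14, 13, 12]
A[mid]=11=11: mid=6
A[mid]=14>11: swap A[6],A[7]; hi=6 → [4, 5, 6, 8, 9, 11, 13, 14, 12]
A[mid]=13>11: swap A[6],A[6]; hi=5 → [4, 5, 6, 8, 9, 11, 13, 14, 12]
end: lo=5, hi=5; A = [4, 5, 6, 8, 9, 11, 13, 14, 12]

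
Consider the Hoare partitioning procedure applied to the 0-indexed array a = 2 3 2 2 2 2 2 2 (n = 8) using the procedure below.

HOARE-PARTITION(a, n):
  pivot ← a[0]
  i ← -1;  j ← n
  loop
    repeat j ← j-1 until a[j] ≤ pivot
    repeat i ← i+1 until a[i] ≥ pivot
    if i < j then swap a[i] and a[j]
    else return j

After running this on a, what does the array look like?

pivot=2
j stops at 7 (2), i stops at 0 (2); swap ⇒ 2 3 2 2 2 2 2 2
j stops at 6 (2), i stops at 1 (3); swap ⇒ 2 2 2 2 2 2 3 2
j stops at 5 (2), i stops at 2 (2); swap ⇒ 2 2 2 2 2 2 3 2
j stops at 4 (2), i stops at 3 (2); swap ⇒ 2 2 2 2 2 2 3 2
j stops at 3, i stops at 4; i≥j ⇒ return 3. a=2 2 2 2 2 2 3 2

2 2 2 2 2 2 3 2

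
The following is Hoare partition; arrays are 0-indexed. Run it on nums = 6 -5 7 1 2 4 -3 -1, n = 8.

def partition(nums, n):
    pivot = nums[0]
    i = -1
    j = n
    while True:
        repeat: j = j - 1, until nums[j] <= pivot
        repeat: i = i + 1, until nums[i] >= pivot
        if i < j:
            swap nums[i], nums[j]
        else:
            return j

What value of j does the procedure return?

5

pivot=6
j stops at 7 (-1), i stops at 0 (6); swap ⇒ -1 -5 7 1 2 4 -3 6
j stops at 6 (-3), i stops at 2 (7); swap ⇒ -1 -5 -3 1 2 4 7 6
j stops at 5, i stops at 6; i≥j ⇒ return 5. nums=-1 -5 -3 1 2 4 7 6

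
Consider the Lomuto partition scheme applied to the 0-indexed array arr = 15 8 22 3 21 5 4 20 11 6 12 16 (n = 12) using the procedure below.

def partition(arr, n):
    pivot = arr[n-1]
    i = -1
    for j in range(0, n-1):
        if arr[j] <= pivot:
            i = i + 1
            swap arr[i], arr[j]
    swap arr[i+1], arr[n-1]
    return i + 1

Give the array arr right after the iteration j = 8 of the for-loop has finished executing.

pivot=16, i=-1
j=0: 15≤16, i=0, swap(0,0) ⇒ 15 8 22 3 21 5 4 20 11 6 12 16
j=1: 8≤16, i=1, swap(1,1) ⇒ 15 8 22 3 21 5 4 20 11 6 12 16
j=2: 22>16, skip
j=3: 3≤16, i=2, swap(2,3) ⇒ 15 8 3 22 21 5 4 20 11 6 12 16
j=4: 21>16, skip
j=5: 5≤16, i=3, swap(3,5) ⇒ 15 8 3 5 21 22 4 20 11 6 12 16
j=6: 4≤16, i=4, swap(4,6) ⇒ 15 8 3 5 4 22 21 20 11 6 12 16
j=7: 20>16, skip
j=8: 11≤16, i=5, swap(5,8) ⇒ 15 8 3 5 4 11 21 20 22 6 12 16
(after j=8) arr = 15 8 3 5 4 11 21 20 22 6 12 16

15 8 3 5 4 11 21 20 22 6 12 16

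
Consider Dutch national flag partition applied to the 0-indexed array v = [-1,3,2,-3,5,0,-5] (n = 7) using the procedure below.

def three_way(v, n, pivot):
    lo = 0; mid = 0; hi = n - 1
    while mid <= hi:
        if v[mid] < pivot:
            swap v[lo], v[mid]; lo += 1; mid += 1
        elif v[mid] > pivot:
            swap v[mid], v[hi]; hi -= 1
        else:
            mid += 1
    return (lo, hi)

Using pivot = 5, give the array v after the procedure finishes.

lo=0 mid=0 hi=6
-1<5: swap(0,0), lo=1 mid=1 ⇒ [-1,3,2,-3,5,0,-5]
3<5: swap(1,1), lo=2 mid=2 ⇒ [-1,3,2,-3,5,0,-5]
2<5: swap(2,2), lo=3 mid=3 ⇒ [-1,3,2,-3,5,0,-5]
-3<5: swap(3,3), lo=4 mid=4 ⇒ [-1,3,2,-3,5,0,-5]
5=5: mid=5
0<5: swap(4,5), lo=5 mid=6 ⇒ [-1,3,2,-3,0,5,-5]
-5<5: swap(5,6), lo=6 mid=7 ⇒ [-1,3,2,-3,0,-5,5]
done. lo=6 hi=6; v=[-1,3,2,-3,0,-5,5]

[-1,3,2,-3,0,-5,5]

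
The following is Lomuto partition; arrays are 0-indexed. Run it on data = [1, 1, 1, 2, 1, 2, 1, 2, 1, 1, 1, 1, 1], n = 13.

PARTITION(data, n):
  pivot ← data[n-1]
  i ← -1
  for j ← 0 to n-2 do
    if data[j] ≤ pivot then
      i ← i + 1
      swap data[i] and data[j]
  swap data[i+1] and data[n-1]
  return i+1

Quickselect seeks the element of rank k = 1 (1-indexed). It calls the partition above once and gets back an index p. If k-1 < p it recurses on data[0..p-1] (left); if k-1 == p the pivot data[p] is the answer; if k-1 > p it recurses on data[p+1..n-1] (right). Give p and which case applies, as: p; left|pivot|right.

pivot = data[12] = 1; i = -1
j=0: data[0]=1 ≤ 1 → i=0, swap data[0],data[0] (no change) → [1, 1, 1, 2, 1, 2, 1, 2, 1, 1, 1, 1, 1]
j=1: data[1]=1 ≤ 1 → i=1, swap data[1],data[1] (no change) → [1, 1, 1, 2, 1, 2, 1, 2, 1, 1, 1, 1, 1]
j=2: data[2]=1 ≤ 1 → i=2, swap data[2],data[2] (no change) → [1, 1, 1, 2, 1, 2, 1, 2, 1, 1, 1, 1, 1]
j=3: data[3]=2 > 1 → no swap
j=4: data[4]=1 ≤ 1 → i=3, swap data[3],data[4] → [1, 1, 1, 1, 2, 2, 1, 2, 1, 1, 1, 1, 1]
j=5: data[5]=2 > 1 → no swap
j=6: data[6]=1 ≤ 1 → i=4, swap data[4],data[6] → [1, 1, 1, 1, 1, 2, 2, 2, 1, 1, 1, 1, 1]
j=7: data[7]=2 > 1 → no swap
j=8: data[8]=1 ≤ 1 → i=5, swap data[5],data[8] → [1, 1, 1, 1, 1, 1, 2, 2, 2, 1, 1, 1, 1]
j=9: data[9]=1 ≤ 1 → i=6, swap data[6],data[9] → [1, 1, 1, 1, 1, 1, 1, 2, 2, 2, 1, 1, 1]
j=10: data[10]=1 ≤ 1 → i=7, swap data[7],data[10] → [1, 1, 1, 1, 1, 1, 1, 1, 2, 2, 2, 1, 1]
j=11: data[11]=1 ≤ 1 → i=8, swap data[8],data[11] → [1, 1, 1, 1, 1, 1, 1, 1, 1, 2, 2, 2, 1]
final swap data[9],data[12] → [1, 1, 1, 1, 1, 1, 1, 1, 1, 1, 2, 2, 2]; return 9
p = 9; k-1 = 0 < 9 ⇒ left

9; left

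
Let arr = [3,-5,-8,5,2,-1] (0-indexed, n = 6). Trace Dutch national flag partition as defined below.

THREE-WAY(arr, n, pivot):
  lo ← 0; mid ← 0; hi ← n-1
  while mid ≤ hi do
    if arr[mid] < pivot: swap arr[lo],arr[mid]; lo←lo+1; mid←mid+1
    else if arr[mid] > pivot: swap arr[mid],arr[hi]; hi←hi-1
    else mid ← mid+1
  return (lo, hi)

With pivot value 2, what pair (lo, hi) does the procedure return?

lo=0 mid=0 hi=5
3>2: swap(0,5), hi=4 ⇒ [-1,-5,-8,5,2,3]
-1<2: swap(0,0), lo=1 mid=1 ⇒ [-1,-5,-8,5,2,3]
-5<2: swap(1,1), lo=2 mid=2 ⇒ [-1,-5,-8,5,2,3]
-8<2: swap(2,2), lo=3 mid=3 ⇒ [-1,-5,-8,5,2,3]
5>2: swap(3,4), hi=3 ⇒ [-1,-5,-8,2,5,3]
2=2: mid=4
done. lo=3 hi=3; arr=[-1,-5,-8,2,5,3]

(3, 3)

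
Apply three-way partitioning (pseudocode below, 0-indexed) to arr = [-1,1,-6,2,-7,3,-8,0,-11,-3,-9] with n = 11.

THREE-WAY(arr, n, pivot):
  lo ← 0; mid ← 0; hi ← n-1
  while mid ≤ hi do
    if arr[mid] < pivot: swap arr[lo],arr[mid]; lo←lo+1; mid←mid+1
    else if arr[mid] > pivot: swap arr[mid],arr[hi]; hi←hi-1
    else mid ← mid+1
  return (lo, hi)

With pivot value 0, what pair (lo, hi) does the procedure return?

(7, 7)

lo=0 mid=0 hi=10
-1<0: swap(0,0), lo=1 mid=1 ⇒ [-1,1,-6,2,-7,3,-8,0,-11,-3,-9]
1>0: swap(1,10), hi=9 ⇒ [-1,-9,-6,2,-7,3,-8,0,-11,-3,1]
-9<0: swap(1,1), lo=2 mid=2 ⇒ [-1,-9,-6,2,-7,3,-8,0,-11,-3,1]
-6<0: swap(2,2), lo=3 mid=3 ⇒ [-1,-9,-6,2,-7,3,-8,0,-11,-3,1]
2>0: swap(3,9), hi=8 ⇒ [-1,-9,-6,-3,-7,3,-8,0,-11,2,1]
-3<0: swap(3,3), lo=4 mid=4 ⇒ [-1,-9,-6,-3,-7,3,-8,0,-11,2,1]
-7<0: swap(4,4), lo=5 mid=5 ⇒ [-1,-9,-6,-3,-7,3,-8,0,-11,2,1]
3>0: swap(5,8), hi=7 ⇒ [-1,-9,-6,-3,-7,-11,-8,0,3,2,1]
-11<0: swap(5,5), lo=6 mid=6 ⇒ [-1,-9,-6,-3,-7,-11,-8,0,3,2,1]
-8<0: swap(6,6), lo=7 mid=7 ⇒ [-1,-9,-6,-3,-7,-11,-8,0,3,2,1]
0=0: mid=8
done. lo=7 hi=7; arr=[-1,-9,-6,-3,-7,-11,-8,0,3,2,1]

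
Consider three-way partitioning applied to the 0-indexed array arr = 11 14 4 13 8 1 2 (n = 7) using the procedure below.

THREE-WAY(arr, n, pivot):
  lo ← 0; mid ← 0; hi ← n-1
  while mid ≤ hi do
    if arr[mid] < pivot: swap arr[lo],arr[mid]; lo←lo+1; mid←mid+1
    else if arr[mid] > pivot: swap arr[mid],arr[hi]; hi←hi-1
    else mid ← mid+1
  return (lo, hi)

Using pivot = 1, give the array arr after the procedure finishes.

1 4 13 8 14 2 11

lo=0 mid=0 hi=6
11>1: swap(0,6), hi=5 ⇒ 2 14 4 13 8 1 11
2>1: swap(0,5), hi=4 ⇒ 1 14 4 13 8 2 11
1=1: mid=1
14>1: swap(1,4), hi=3 ⇒ 1 8 4 13 14 2 11
8>1: swap(1,3), hi=2 ⇒ 1 13 4 8 14 2 11
13>1: swap(1,2), hi=1 ⇒ 1 4 13 8 14 2 11
4>1: swap(1,1), hi=0 ⇒ 1 4 13 8 14 2 11
done. lo=0 hi=0; arr=1 4 13 8 14 2 11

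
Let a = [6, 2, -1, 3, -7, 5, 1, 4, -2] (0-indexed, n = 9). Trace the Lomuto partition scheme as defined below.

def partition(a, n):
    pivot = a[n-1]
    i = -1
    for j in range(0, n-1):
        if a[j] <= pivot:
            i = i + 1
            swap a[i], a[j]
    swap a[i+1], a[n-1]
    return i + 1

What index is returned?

pivot = a[8] = -2; i = -1
j=0: a[0]=6 > -2 → no swap
j=1: a[1]=2 > -2 → no swap
j=2: a[2]=-1 > -2 → no swap
j=3: a[3]=3 > -2 → no swap
j=4: a[4]=-7 ≤ -2 → i=0, swap a[0],a[4] → [-7, 2, -1, 3, 6, 5, 1, 4, -2]
j=5: a[5]=5 > -2 → no swap
j=6: a[6]=1 > -2 → no swap
j=7: a[7]=4 > -2 → no swap
final swap a[1],a[8] → [-7, -2, -1, 3, 6, 5, 1, 4, 2]; return 1

1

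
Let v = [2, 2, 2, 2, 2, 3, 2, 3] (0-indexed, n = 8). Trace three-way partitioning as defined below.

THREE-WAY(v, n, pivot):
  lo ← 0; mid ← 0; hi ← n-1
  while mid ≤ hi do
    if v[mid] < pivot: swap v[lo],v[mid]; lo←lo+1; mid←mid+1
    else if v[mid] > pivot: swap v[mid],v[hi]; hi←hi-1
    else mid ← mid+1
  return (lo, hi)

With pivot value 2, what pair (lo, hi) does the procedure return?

(0, 5)

pivot = 2; lo=0, mid=0, hi=7
v[mid]=2=2: mid=1
v[mid]=2=2: mid=2
v[mid]=2=2: mid=3
v[mid]=2=2: mid=4
v[mid]=2=2: mid=5
v[mid]=3>2: swap v[5],v[7]; hi=6 → [2, 2, 2, 2, 2, 3, 2, 3]
v[mid]=3>2: swap v[5],v[6]; hi=5 → [2, 2, 2, 2, 2, 2, 3, 3]
v[mid]=2=2: mid=6
end: lo=0, hi=5; v = [2, 2, 2, 2, 2, 2, 3, 3]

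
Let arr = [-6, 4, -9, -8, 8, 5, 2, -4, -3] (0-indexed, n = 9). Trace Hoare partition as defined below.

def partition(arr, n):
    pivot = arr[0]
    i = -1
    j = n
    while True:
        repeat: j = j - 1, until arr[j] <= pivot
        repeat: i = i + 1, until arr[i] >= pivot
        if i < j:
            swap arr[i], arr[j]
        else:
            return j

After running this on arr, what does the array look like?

pivot = arr[0] = -6; i = -1, j = 9
j→3 (arr[3]=-8≤-6), i→0 (arr[0]=-6≥-6); i<j, swap → [-8, 4, -9, -6, 8, 5, 2, -4, -3]
j→2 (arr[2]=-9≤-6), i→1 (arr[1]=4≥-6); i<j, swap → [-8, -9, 4, -6, 8, 5, 2, -4, -3]
j→1, i→2; i≥j, return j=1. arr = [-8, -9, 4, -6, 8, 5, 2, -4, -3]

[-8, -9, 4, -6, 8, 5, 2, -4, -3]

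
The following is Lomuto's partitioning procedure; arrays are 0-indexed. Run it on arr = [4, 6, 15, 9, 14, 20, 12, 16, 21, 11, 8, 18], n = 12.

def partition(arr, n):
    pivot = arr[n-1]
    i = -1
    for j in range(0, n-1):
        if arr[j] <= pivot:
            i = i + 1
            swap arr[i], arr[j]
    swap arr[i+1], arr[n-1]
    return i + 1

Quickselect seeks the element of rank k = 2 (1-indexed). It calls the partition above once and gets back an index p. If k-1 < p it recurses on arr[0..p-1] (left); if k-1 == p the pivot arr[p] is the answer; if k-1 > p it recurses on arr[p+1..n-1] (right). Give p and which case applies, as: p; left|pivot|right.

9; left

pivot=18, i=-1
j=0: 4≤18, i=0, swap(0,0) ⇒ [4, 6, 15, 9, 14, 20, 12, 16, 21, 11, 8, 18]
j=1: 6≤18, i=1, swap(1,1) ⇒ [4, 6, 15, 9, 14, 20, 12, 16, 21, 11, 8, 18]
j=2: 15≤18, i=2, swap(2,2) ⇒ [4, 6, 15, 9, 14, 20, 12, 16, 21, 11, 8, 18]
j=3: 9≤18, i=3, swap(3,3) ⇒ [4, 6, 15, 9, 14, 20, 12, 16, 21, 11, 8, 18]
j=4: 14≤18, i=4, swap(4,4) ⇒ [4, 6, 15, 9, 14, 20, 12, 16, 21, 11, 8, 18]
j=5: 20>18, skip
j=6: 12≤18, i=5, swap(5,6) ⇒ [4, 6, 15, 9, 14, 12, 20, 16, 21, 11, 8, 18]
j=7: 16≤18, i=6, swap(6,7) ⇒ [4, 6, 15, 9, 14, 12, 16, 20, 21, 11, 8, 18]
j=8: 21>18, skip
j=9: 11≤18, i=7, swap(7,9) ⇒ [4, 6, 15, 9, 14, 12, 16, 11, 21, 20, 8, 18]
j=10: 8≤18, i=8, swap(8,10) ⇒ [4, 6, 15, 9, 14, 12, 16, 11, 8, 20, 21, 18]
swap(9,11) ⇒ [4, 6, 15, 9, 14, 12, 16, 11, 8, 18, 21, 20]; return 9
p = 9; k-1 = 1 < 9 ⇒ left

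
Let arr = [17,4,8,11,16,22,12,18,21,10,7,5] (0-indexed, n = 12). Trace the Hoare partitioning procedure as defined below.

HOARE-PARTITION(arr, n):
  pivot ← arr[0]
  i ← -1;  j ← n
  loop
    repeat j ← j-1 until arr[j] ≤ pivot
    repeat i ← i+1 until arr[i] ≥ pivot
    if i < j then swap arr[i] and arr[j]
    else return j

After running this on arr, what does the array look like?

[5,4,8,11,16,7,12,10,21,18,22,17]

pivot=17
j stops at 11 (5), i stops at 0 (17); swap ⇒ [5,4,8,11,16,22,12,18,21,10,7,17]
j stops at 10 (7), i stops at 5 (22); swap ⇒ [5,4,8,11,16,7,12,18,21,10,22,17]
j stops at 9 (10), i stops at 7 (18); swap ⇒ [5,4,8,11,16,7,12,10,21,18,22,17]
j stops at 7, i stops at 8; i≥j ⇒ return 7. arr=[5,4,8,11,16,7,12,10,21,18,22,17]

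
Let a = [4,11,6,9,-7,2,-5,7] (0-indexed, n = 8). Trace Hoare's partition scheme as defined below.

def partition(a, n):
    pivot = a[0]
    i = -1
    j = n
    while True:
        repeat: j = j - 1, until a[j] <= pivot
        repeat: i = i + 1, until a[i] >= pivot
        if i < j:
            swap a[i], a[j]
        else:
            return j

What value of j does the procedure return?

2

pivot = a[0] = 4; i = -1, j = 8
j→6 (a[6]=-5≤4), i→0 (a[0]=4≥4); i<j, swap → [-5,11,6,9,-7,2,4,7]
j→5 (a[5]=2≤4), i→1 (a[1]=11≥4); i<j, swap → [-5,2,6,9,-7,11,4,7]
j→4 (a[4]=-7≤4), i→2 (a[2]=6≥4); i<j, swap → [-5,2,-7,9,6,11,4,7]
j→2, i→3; i≥j, return j=2. a = [-5,2,-7,9,6,11,4,7]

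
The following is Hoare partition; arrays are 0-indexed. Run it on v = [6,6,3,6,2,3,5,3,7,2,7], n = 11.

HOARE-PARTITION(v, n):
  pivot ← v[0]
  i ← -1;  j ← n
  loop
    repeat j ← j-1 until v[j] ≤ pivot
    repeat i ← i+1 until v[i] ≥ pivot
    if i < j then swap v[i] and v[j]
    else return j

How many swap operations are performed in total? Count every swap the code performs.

pivot=6
j stops at 9 (2), i stops at 0 (6); swap ⇒ [2,6,3,6,2,3,5,3,7,6,7]
j stops at 7 (3), i stops at 1 (6); swap ⇒ [2,3,3,6,2,3,5,6,7,6,7]
j stops at 6 (5), i stops at 3 (6); swap ⇒ [2,3,3,5,2,3,6,6,7,6,7]
j stops at 5, i stops at 6; i≥j ⇒ return 5. v=[2,3,3,5,2,3,6,6,7,6,7]

3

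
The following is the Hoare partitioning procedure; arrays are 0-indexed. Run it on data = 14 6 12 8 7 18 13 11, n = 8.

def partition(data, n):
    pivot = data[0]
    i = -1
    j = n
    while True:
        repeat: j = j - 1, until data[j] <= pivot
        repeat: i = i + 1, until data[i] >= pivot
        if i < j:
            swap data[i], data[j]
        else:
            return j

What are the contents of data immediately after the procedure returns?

pivot=14
j stops at 7 (11), i stops at 0 (14); swap ⇒ 11 6 12 8 7 18 13 14
j stops at 6 (13), i stops at 5 (18); swap ⇒ 11 6 12 8 7 13 18 14
j stops at 5, i stops at 6; i≥j ⇒ return 5. data=11 6 12 8 7 13 18 14

11 6 12 8 7 13 18 14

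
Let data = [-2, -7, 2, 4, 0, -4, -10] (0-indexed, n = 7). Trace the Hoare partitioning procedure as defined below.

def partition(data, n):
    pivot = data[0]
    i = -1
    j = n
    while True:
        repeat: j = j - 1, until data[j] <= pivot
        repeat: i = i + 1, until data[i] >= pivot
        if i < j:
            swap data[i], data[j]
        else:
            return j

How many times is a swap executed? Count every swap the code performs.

pivot = data[0] = -2; i = -1, j = 7
j→6 (data[6]=-10≤-2), i→0 (data[0]=-2≥-2); i<j, swap → [-10, -7, 2, 4, 0, -4, -2]
j→5 (data[5]=-4≤-2), i→2 (data[2]=2≥-2); i<j, swap → [-10, -7, -4, 4, 0, 2, -2]
j→2, i→3; i≥j, return j=2. data = [-10, -7, -4, 4, 0, 2, -2]

2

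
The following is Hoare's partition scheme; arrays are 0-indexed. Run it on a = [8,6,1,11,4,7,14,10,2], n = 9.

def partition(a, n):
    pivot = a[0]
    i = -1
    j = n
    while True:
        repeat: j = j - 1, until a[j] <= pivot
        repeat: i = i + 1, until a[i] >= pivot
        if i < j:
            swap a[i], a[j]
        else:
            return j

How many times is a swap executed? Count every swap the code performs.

pivot = a[0] = 8; i = -1, j = 9
j→8 (a[8]=2≤8), i→0 (a[0]=8≥8); i<j, swap → [2,6,1,11,4,7,14,10,8]
j→5 (a[5]=7≤8), i→3 (a[3]=11≥8); i<j, swap → [2,6,1,7,4,11,14,10,8]
j→4, i→5; i≥j, return j=4. a = [2,6,1,7,4,11,14,10,8]

2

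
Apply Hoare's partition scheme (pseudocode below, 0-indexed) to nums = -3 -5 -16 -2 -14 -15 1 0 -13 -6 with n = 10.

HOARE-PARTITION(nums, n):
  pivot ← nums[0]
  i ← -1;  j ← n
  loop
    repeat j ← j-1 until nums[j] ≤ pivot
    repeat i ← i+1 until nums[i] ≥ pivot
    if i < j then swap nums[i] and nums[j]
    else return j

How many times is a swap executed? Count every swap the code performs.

2

pivot = nums[0] = -3; i = -1, j = 10
j→9 (nums[9]=-6≤-3), i→0 (nums[0]=-3≥-3); i<j, swap → -6 -5 -16 -2 -14 -15 1 0 -13 -3
j→8 (nums[8]=-13≤-3), i→3 (nums[3]=-2≥-3); i<j, swap → -6 -5 -16 -13 -14 -15 1 0 -2 -3
j→5, i→6; i≥j, return j=5. nums = -6 -5 -16 -13 -14 -15 1 0 -2 -3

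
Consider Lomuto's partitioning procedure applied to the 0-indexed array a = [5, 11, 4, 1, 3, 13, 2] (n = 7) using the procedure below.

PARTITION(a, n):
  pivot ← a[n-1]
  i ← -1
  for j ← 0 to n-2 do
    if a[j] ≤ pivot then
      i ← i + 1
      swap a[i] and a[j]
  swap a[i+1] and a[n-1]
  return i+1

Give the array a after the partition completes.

pivot = a[6] = 2; i = -1
j=0: a[0]=5 > 2 → no swap
j=1: a[1]=11 > 2 → no swap
j=2: a[2]=4 > 2 → no swap
j=3: a[3]=1 ≤ 2 → i=0, swap a[0],a[3] → [1, 11, 4, 5, 3, 13, 2]
j=4: a[4]=3 > 2 → no swap
j=5: a[5]=13 > 2 → no swap
final swap a[1],a[6] → [1, 2, 4, 5, 3, 13, 11]; return 1

[1, 2, 4, 5, 3, 13, 11]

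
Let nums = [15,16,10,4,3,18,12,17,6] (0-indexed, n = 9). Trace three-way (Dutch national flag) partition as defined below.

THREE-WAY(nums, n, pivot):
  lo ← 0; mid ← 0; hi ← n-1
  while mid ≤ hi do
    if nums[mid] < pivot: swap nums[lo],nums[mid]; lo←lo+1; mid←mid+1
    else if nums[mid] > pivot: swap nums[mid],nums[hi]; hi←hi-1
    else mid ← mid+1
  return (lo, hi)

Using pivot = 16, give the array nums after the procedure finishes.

pivot = 16; lo=0, mid=0, hi=8
nums[mid]=15<16: swap nums[0],nums[0]; lo=1,mid=1 → [15,16,10,4,3,18,12,17,6]
nums[mid]=16=16: mid=2
nums[mid]=10<16: swap nums[1],nums[2]; lo=2,mid=3 → [15,10,16,4,3,18,12,17,6]
nums[mid]=4<16: swap nums[2],nums[3]; lo=3,mid=4 → [15,10,4,16,3,18,12,17,6]
nums[mid]=3<16: swap nums[3],nums[4]; lo=4,mid=5 → [15,10,4,3,16,18,12,17,6]
nums[mid]=18>16: swap nums[5],nums[8]; hi=7 → [15,10,4,3,16,6,12,17,18]
nums[mid]=6<16: swap nums[4],nums[5]; lo=5,mid=6 → [15,10,4,3,6,16,12,17,18]
nums[mid]=12<16: swap nums[5],nums[6]; lo=6,mid=7 → [15,10,4,3,6,12,16,17,18]
nums[mid]=17>16: swap nums[7],nums[7]; hi=6 → [15,10,4,3,6,12,16,17,18]
end: lo=6, hi=6; nums = [15,10,4,3,6,12,16,17,18]

[15,10,4,3,6,12,16,17,18]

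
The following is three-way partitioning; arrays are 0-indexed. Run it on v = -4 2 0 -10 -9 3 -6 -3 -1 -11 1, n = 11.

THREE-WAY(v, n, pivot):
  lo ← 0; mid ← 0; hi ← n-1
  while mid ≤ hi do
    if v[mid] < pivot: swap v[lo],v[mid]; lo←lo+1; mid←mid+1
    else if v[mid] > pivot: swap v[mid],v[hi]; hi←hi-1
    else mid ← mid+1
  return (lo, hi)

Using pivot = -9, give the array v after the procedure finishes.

lo=0 mid=0 hi=10
-4>-9: swap(0,10), hi=9 ⇒ 1 2 0 -10 -9 3 -6 -3 -1 -11 -4
1>-9: swap(0,9), hi=8 ⇒ -11 2 0 -10 -9 3 -6 -3 -1 1 -4
-11<-9: swap(0,0), lo=1 mid=1 ⇒ -11 2 0 -10 -9 3 -6 -3 -1 1 -4
2>-9: swap(1,8), hi=7 ⇒ -11 -1 0 -10 -9 3 -6 -3 2 1 -4
-1>-9: swap(1,7), hi=6 ⇒ -11 -3 0 -10 -9 3 -6 -1 2 1 -4
-3>-9: swap(1,6), hi=5 ⇒ -11 -6 0 -10 -9 3 -3 -1 2 1 -4
-6>-9: swap(1,5), hi=4 ⇒ -11 3 0 -10 -9 -6 -3 -1 2 1 -4
3>-9: swap(1,4), hi=3 ⇒ -11 -9 0 -10 3 -6 -3 -1 2 1 -4
-9=-9: mid=2
0>-9: swap(2,3), hi=2 ⇒ -11 -9 -10 0 3 -6 -3 -1 2 1 -4
-10<-9: swap(1,2), lo=2 mid=3 ⇒ -11 -10 -9 0 3 -6 -3 -1 2 1 -4
done. lo=2 hi=2; v=-11 -10 -9 0 3 -6 -3 -1 2 1 -4

-11 -10 -9 0 3 -6 -3 -1 2 1 -4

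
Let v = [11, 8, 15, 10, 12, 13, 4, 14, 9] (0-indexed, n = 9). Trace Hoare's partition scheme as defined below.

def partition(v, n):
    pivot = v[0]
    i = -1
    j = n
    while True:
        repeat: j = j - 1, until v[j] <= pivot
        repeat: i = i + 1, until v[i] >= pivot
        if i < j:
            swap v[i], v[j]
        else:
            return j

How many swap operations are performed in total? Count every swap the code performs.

2

pivot=11
j stops at 8 (9), i stops at 0 (11); swap ⇒ [9, 8, 15, 10, 12, 13, 4, 14, 11]
j stops at 6 (4), i stops at 2 (15); swap ⇒ [9, 8, 4, 10, 12, 13, 15, 14, 11]
j stops at 3, i stops at 4; i≥j ⇒ return 3. v=[9, 8, 4, 10, 12, 13, 15, 14, 11]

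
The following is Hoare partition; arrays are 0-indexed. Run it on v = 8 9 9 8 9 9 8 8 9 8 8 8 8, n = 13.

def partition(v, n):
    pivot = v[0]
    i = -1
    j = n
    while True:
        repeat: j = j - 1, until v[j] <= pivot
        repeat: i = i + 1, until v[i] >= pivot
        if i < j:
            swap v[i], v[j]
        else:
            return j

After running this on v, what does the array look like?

pivot = v[0] = 8; i = -1, j = 13
j→12 (v[12]=8≤8), i→0 (v[0]=8≥8); i<j, swap → 8 9 9 8 9 9 8 8 9 8 8 8 8
j→11 (v[11]=8≤8), i→1 (v[1]=9≥8); i<j, swap → 8 8 9 8 9 9 8 8 9 8 8 9 8
j→10 (v[10]=8≤8), i→2 (v[2]=9≥8); i<j, swap → 8 8 8 8 9 9 8 8 9 8 9 9 8
j→9 (v[9]=8≤8), i→3 (v[3]=8≥8); i<j, swap → 8 8 8 8 9 9 8 8 9 8 9 9 8
j→7 (v[7]=8≤8), i→4 (v[4]=9≥8); i<j, swap → 8 8 8 8 8 9 8 9 9 8 9 9 8
j→6 (v[6]=8≤8), i→5 (v[5]=9≥8); i<j, swap → 8 8 8 8 8 8 9 9 9 8 9 9 8
j→5, i→6; i≥j, return j=5. v = 8 8 8 8 8 8 9 9 9 8 9 9 8

8 8 8 8 8 8 9 9 9 8 9 9 8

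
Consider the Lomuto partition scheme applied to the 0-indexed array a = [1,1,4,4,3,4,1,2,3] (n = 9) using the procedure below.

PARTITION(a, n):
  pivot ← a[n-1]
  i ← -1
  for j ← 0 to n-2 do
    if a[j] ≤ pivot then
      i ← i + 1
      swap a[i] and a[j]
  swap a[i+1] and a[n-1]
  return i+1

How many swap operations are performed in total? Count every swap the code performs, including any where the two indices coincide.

6

pivot = a[8] = 3; i = -1
j=0: a[0]=1 ≤ 3 → i=0, swap a[0],a[0] (no change) → [1,1,4,4,3,4,1,2,3]
j=1: a[1]=1 ≤ 3 → i=1, swap a[1],a[1] (no change) → [1,1,4,4,3,4,1,2,3]
j=2: a[2]=4 > 3 → no swap
j=3: a[3]=4 > 3 → no swap
j=4: a[4]=3 ≤ 3 → i=2, swap a[2],a[4] → [1,1,3,4,4,4,1,2,3]
j=5: a[5]=4 > 3 → no swap
j=6: a[6]=1 ≤ 3 → i=3, swap a[3],a[6] → [1,1,3,1,4,4,4,2,3]
j=7: a[7]=2 ≤ 3 → i=4, swap a[4],a[7] → [1,1,3,1,2,4,4,4,3]
final swap a[5],a[8] → [1,1,3,1,2,3,4,4,4]; return 5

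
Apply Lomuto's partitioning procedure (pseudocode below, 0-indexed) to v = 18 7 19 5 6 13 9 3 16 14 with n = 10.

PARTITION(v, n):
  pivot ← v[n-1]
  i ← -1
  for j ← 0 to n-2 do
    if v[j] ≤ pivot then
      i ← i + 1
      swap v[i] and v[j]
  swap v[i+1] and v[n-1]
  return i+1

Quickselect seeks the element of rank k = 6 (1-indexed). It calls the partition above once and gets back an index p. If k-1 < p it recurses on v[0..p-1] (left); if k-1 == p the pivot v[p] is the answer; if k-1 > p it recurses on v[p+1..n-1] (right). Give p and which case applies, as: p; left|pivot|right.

pivot = v[9] = 14; i = -1
j=0: v[0]=18 > 14 → no swap
j=1: v[1]=7 ≤ 14 → i=0, swap v[0],v[1] → 7 18 19 5 6 13 9 3 16 14
j=2: v[2]=19 > 14 → no swap
j=3: v[3]=5 ≤ 14 → i=1, swap v[1],v[3] → 7 5 19 18 6 13 9 3 16 14
j=4: v[4]=6 ≤ 14 → i=2, swap v[2],v[4] → 7 5 6 18 19 13 9 3 16 14
j=5: v[5]=13 ≤ 14 → i=3, swap v[3],v[5] → 7 5 6 13 19 18 9 3 16 14
j=6: v[6]=9 ≤ 14 → i=4, swap v[4],v[6] → 7 5 6 13 9 18 19 3 16 14
j=7: v[7]=3 ≤ 14 → i=5, swap v[5],v[7] → 7 5 6 13 9 3 19 18 16 14
j=8: v[8]=16 > 14 → no swap
final swap v[6],v[9] → 7 5 6 13 9 3 14 18 16 19; return 6
p = 6; k-1 = 5 < 6 ⇒ left

6; left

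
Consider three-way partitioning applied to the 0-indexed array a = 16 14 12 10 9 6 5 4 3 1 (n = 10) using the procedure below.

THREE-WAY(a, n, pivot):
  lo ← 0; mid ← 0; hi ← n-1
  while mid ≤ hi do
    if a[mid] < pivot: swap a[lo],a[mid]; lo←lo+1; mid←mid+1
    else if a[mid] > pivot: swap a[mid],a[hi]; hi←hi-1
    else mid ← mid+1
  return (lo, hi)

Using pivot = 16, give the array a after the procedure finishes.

14 12 10 9 6 5 4 3 1 16

lo=0 mid=0 hi=9
16=16: mid=1
14<16: swap(0,1), lo=1 mid=2 ⇒ 14 16 12 10 9 6 5 4 3 1
12<16: swap(1,2), lo=2 mid=3 ⇒ 14 12 16 10 9 6 5 4 3 1
10<16: swap(2,3), lo=3 mid=4 ⇒ 14 12 10 16 9 6 5 4 3 1
9<16: swap(3,4), lo=4 mid=5 ⇒ 14 12 10 9 16 6 5 4 3 1
6<16: swap(4,5), lo=5 mid=6 ⇒ 14 12 10 9 6 16 5 4 3 1
5<16: swap(5,6), lo=6 mid=7 ⇒ 14 12 10 9 6 5 16 4 3 1
4<16: swap(6,7), lo=7 mid=8 ⇒ 14 12 10 9 6 5 4 16 3 1
3<16: swap(7,8), lo=8 mid=9 ⇒ 14 12 10 9 6 5 4 3 16 1
1<16: swap(8,9), lo=9 mid=10 ⇒ 14 12 10 9 6 5 4 3 1 16
done. lo=9 hi=9; a=14 12 10 9 6 5 4 3 1 16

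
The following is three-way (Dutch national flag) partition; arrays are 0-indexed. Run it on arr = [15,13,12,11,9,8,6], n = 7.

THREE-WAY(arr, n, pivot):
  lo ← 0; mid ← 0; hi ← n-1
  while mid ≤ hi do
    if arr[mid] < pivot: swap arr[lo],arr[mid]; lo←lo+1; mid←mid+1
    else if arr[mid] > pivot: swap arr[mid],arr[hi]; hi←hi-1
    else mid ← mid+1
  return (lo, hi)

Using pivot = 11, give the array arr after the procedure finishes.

pivot = 11; lo=0, mid=0, hi=6
arr[mid]=15>11: swap arr[0],arr[6]; hi=5 → [6,13,12,11,9,8,15]
arr[mid]=6<11: swap arr[0],arr[0]; lo=1,mid=1 → [6,13,12,11,9,8,15]
arr[mid]=13>11: swap arr[1],arr[5]; hi=4 → [6,8,12,11,9,13,15]
arr[mid]=8<11: swap arr[1],arr[1]; lo=2,mid=2 → [6,8,12,11,9,13,15]
arr[mid]=12>11: swap arr[2],arr[4]; hi=3 → [6,8,9,11,12,13,15]
arr[mid]=9<11: swap arr[2],arr[2]; lo=3,mid=3 → [6,8,9,11,12,13,15]
arr[mid]=11=11: mid=4
end: lo=3, hi=3; arr = [6,8,9,11,12,13,15]

[6,8,9,11,12,13,15]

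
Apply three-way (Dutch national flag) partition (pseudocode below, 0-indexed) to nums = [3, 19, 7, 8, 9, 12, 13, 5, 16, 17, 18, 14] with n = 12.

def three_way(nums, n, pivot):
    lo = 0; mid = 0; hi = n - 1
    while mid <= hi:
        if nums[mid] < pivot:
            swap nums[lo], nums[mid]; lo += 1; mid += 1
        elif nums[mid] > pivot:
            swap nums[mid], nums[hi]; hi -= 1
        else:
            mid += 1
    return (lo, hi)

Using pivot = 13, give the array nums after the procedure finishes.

[3, 5, 7, 8, 9, 12, 13, 16, 17, 18, 14, 19]

lo=0 mid=0 hi=11
3<13: swap(0,0), lo=1 mid=1 ⇒ [3, 19, 7, 8, 9, 12, 13, 5, 16, 17, 18, 14]
19>13: swap(1,11), hi=10 ⇒ [3, 14, 7, 8, 9, 12, 13, 5, 16, 17, 18, 19]
14>13: swap(1,10), hi=9 ⇒ [3, 18, 7, 8, 9, 12, 13, 5, 16, 17, 14, 19]
18>13: swap(1,9), hi=8 ⇒ [3, 17, 7, 8, 9, 12, 13, 5, 16, 18, 14, 19]
17>13: swap(1,8), hi=7 ⇒ [3, 16, 7, 8, 9, 12, 13, 5, 17, 18, 14, 19]
16>13: swap(1,7), hi=6 ⇒ [3, 5, 7, 8, 9, 12, 13, 16, 17, 18, 14, 19]
5<13: swap(1,1), lo=2 mid=2 ⇒ [3, 5, 7, 8, 9, 12, 13, 16, 17, 18, 14, 19]
7<13: swap(2,2), lo=3 mid=3 ⇒ [3, 5, 7, 8, 9, 12, 13, 16, 17, 18, 14, 19]
8<13: swap(3,3), lo=4 mid=4 ⇒ [3, 5, 7, 8, 9, 12, 13, 16, 17, 18, 14, 19]
9<13: swap(4,4), lo=5 mid=5 ⇒ [3, 5, 7, 8, 9, 12, 13, 16, 17, 18, 14, 19]
12<13: swap(5,5), lo=6 mid=6 ⇒ [3, 5, 7, 8, 9, 12, 13, 16, 17, 18, 14, 19]
13=13: mid=7
done. lo=6 hi=6; nums=[3, 5, 7, 8, 9, 12, 13, 16, 17, 18, 14, 19]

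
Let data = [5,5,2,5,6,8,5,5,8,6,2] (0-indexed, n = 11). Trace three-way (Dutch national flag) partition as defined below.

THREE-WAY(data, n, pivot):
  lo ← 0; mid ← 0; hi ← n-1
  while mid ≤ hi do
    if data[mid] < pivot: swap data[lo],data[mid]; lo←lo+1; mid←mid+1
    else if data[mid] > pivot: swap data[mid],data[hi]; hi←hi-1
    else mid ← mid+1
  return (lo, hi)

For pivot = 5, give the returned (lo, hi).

(2, 6)

pivot = 5; lo=0, mid=0, hi=10
data[mid]=5=5: mid=1
data[mid]=5=5: mid=2
data[mid]=2<5: swap data[0],data[2]; lo=1,mid=3 → [2,5,5,5,6,8,5,5,8,6,2]
data[mid]=5=5: mid=4
data[mid]=6>5: swap data[4],data[10]; hi=9 → [2,5,5,5,2,8,5,5,8,6,6]
data[mid]=2<5: swap data[1],data[4]; lo=2,mid=5 → [2,2,5,5,5,8,5,5,8,6,6]
data[mid]=8>5: swap data[5],data[9]; hi=8 → [2,2,5,5,5,6,5,5,8,8,6]
data[mid]=6>5: swap data[5],data[8]; hi=7 → [2,2,5,5,5,8,5,5,6,8,6]
data[mid]=8>5: swap data[5],data[7]; hi=6 → [2,2,5,5,5,5,5,8,6,8,6]
data[mid]=5=5: mid=6
data[mid]=5=5: mid=7
end: lo=2, hi=6; data = [2,2,5,5,5,5,5,8,6,8,6]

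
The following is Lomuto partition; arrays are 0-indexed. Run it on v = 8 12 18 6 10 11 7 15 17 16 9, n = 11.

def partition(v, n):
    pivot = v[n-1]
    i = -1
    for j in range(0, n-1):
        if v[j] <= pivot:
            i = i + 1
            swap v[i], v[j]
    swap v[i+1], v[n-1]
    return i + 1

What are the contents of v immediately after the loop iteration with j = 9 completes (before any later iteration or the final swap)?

8 6 7 12 10 11 18 15 17 16 9

pivot=9, i=-1
j=0: 8≤9, i=0, swap(0,0) ⇒ 8 12 18 6 10 11 7 15 17 16 9
j=1: 12>9, skip
j=2: 18>9, skip
j=3: 6≤9, i=1, swap(1,3) ⇒ 8 6 18 12 10 11 7 15 17 16 9
j=4: 10>9, skip
j=5: 11>9, skip
j=6: 7≤9, i=2, swap(2,6) ⇒ 8 6 7 12 10 11 18 15 17 16 9
j=7: 15>9, skip
j=8: 17>9, skip
j=9: 16>9, skip
(after j=9) v = 8 6 7 12 10 11 18 15 17 16 9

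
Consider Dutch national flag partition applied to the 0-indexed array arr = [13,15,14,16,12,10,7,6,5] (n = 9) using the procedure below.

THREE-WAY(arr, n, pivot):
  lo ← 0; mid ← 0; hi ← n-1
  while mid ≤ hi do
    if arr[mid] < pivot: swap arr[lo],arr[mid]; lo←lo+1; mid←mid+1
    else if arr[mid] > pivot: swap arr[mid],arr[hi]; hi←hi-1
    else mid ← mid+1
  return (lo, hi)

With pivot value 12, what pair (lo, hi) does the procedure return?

(4, 4)

lo=0 mid=0 hi=8
13>12: swap(0,8), hi=7 ⇒ [5,15,14,16,12,10,7,6,13]
5<12: swap(0,0), lo=1 mid=1 ⇒ [5,15,14,16,12,10,7,6,13]
15>12: swap(1,7), hi=6 ⇒ [5,6,14,16,12,10,7,15,13]
6<12: swap(1,1), lo=2 mid=2 ⇒ [5,6,14,16,12,10,7,15,13]
14>12: swap(2,6), hi=5 ⇒ [5,6,7,16,12,10,14,15,13]
7<12: swap(2,2), lo=3 mid=3 ⇒ [5,6,7,16,12,10,14,15,13]
16>12: swap(3,5), hi=4 ⇒ [5,6,7,10,12,16,14,15,13]
10<12: swap(3,3), lo=4 mid=4 ⇒ [5,6,7,10,12,16,14,15,13]
12=12: mid=5
done. lo=4 hi=4; arr=[5,6,7,10,12,16,14,15,13]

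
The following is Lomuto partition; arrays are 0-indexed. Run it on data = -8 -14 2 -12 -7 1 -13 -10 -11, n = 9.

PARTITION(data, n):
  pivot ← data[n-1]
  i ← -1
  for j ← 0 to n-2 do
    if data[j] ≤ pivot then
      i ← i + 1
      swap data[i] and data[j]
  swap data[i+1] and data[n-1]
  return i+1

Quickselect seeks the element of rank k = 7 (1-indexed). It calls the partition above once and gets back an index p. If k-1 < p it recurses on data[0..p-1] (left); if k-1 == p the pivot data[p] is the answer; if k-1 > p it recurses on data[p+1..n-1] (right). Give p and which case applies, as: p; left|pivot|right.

3; right

pivot = data[8] = -11; i = -1
j=0: data[0]=-8 > -11 → no swap
j=1: data[1]=-14 ≤ -11 → i=0, swap data[0],data[1] → -14 -8 2 -12 -7 1 -13 -10 -11
j=2: data[2]=2 > -11 → no swap
j=3: data[3]=-12 ≤ -11 → i=1, swap data[1],data[3] → -14 -12 2 -8 -7 1 -13 -10 -11
j=4: data[4]=-7 > -11 → no swap
j=5: data[5]=1 > -11 → no swap
j=6: data[6]=-13 ≤ -11 → i=2, swap data[2],data[6] → -14 -12 -13 -8 -7 1 2 -10 -11
j=7: data[7]=-10 > -11 → no swap
final swap data[3],data[8] → -14 -12 -13 -11 -7 1 2 -10 -8; return 3
p = 3; k-1 = 6 > 3 ⇒ right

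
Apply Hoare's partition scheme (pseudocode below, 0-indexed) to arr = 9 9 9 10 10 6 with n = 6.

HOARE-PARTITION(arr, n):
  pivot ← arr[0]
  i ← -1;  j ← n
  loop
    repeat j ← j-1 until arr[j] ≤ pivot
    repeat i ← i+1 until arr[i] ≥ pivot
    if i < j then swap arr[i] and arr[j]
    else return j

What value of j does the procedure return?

1

pivot=9
j stops at 5 (6), i stops at 0 (9); swap ⇒ 6 9 9 10 10 9
j stops at 2 (9), i stops at 1 (9); swap ⇒ 6 9 9 10 10 9
j stops at 1, i stops at 2; i≥j ⇒ return 1. arr=6 9 9 10 10 9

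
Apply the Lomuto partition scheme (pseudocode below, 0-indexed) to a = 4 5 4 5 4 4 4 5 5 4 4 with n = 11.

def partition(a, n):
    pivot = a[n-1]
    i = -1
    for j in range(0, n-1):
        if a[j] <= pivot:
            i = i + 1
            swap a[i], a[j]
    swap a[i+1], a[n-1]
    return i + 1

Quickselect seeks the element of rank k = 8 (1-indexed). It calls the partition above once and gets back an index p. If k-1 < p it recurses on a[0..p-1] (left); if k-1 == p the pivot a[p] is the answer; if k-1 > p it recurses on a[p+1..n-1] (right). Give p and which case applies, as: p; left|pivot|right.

pivot=4, i=-1
j=0: 4≤4, i=0, swap(0,0) ⇒ 4 5 4 5 4 4 4 5 5 4 4
j=1: 5>4, skip
j=2: 4≤4, i=1, swap(1,2) ⇒ 4 4 5 5 4 4 4 5 5 4 4
j=3: 5>4, skip
j=4: 4≤4, i=2, swap(2,4) ⇒ 4 4 4 5 5 4 4 5 5 4 4
j=5: 4≤4, i=3, swap(3,5) ⇒ 4 4 4 4 5 5 4 5 5 4 4
j=6: 4≤4, i=4, swap(4,6) ⇒ 4 4 4 4 4 5 5 5 5 4 4
j=7: 5>4, skip
j=8: 5>4, skip
j=9: 4≤4, i=5, swap(5,9) ⇒ 4 4 4 4 4 4 5 5 5 5 4
swap(6,10) ⇒ 4 4 4 4 4 4 4 5 5 5 5; return 6
p = 6; k-1 = 7 > 6 ⇒ right

6; right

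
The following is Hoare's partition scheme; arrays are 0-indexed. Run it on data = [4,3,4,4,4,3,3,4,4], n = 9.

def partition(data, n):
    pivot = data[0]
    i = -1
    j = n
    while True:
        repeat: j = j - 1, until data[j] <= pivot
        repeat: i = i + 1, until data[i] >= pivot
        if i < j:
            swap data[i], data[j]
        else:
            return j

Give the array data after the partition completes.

[4,3,4,3,3,4,4,4,4]

pivot=4
j stops at 8 (4), i stops at 0 (4); swap ⇒ [4,3,4,4,4,3,3,4,4]
j stops at 7 (4), i stops at 2 (4); swap ⇒ [4,3,4,4,4,3,3,4,4]
j stops at 6 (3), i stops at 3 (4); swap ⇒ [4,3,4,3,4,3,4,4,4]
j stops at 5 (3), i stops at 4 (4); swap ⇒ [4,3,4,3,3,4,4,4,4]
j stops at 4, i stops at 5; i≥j ⇒ return 4. data=[4,3,4,3,3,4,4,4,4]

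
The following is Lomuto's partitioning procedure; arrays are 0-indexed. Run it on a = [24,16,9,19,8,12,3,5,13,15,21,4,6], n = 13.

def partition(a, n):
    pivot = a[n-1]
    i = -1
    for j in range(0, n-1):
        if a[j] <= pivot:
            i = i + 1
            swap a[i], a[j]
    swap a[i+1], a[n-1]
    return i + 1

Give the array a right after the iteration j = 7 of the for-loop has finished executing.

pivot = a[12] = 6; i = -1
j=0: a[0]=24 > 6 → no swap
j=1: a[1]=16 > 6 → no swap
j=2: a[2]=9 > 6 → no swap
j=3: a[3]=19 > 6 → no swap
j=4: a[4]=8 > 6 → no swap
j=5: a[5]=12 > 6 → no swap
j=6: a[6]=3 ≤ 6 → i=0, swap a[0],a[6] → [3,16,9,19,8,12,24,5,13,15,21,4,6]
j=7: a[7]=5 ≤ 6 → i=1, swap a[1],a[7] → [3,5,9,19,8,12,24,16,13,15,21,4,6]
(after j=7) a = [3,5,9,19,8,12,24,16,13,15,21,4,6]

[3,5,9,19,8,12,24,16,13,15,21,4,6]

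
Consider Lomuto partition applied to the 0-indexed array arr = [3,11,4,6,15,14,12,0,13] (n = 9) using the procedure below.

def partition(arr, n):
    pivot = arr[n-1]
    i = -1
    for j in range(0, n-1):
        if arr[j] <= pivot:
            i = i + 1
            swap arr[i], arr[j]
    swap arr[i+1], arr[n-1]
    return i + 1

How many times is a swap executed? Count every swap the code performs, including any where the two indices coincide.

pivot = arr[8] = 13; i = -1
j=0: arr[0]=3 ≤ 13 → i=0, swap arr[0],arr[0] (no change) → [3,11,4,6,15,14,12,0,13]
j=1: arr[1]=11 ≤ 13 → i=1, swap arr[1],arr[1] (no change) → [3,11,4,6,15,14,12,0,13]
j=2: arr[2]=4 ≤ 13 → i=2, swap arr[2],arr[2] (no change) → [3,11,4,6,15,14,12,0,13]
j=3: arr[3]=6 ≤ 13 → i=3, swap arr[3],arr[3] (no change) → [3,11,4,6,15,14,12,0,13]
j=4: arr[4]=15 > 13 → no swap
j=5: arr[5]=14 > 13 → no swap
j=6: arr[6]=12 ≤ 13 → i=4, swap arr[4],arr[6] → [3,11,4,6,12,14,15,0,13]
j=7: arr[7]=0 ≤ 13 → i=5, swap arr[5],arr[7] → [3,11,4,6,12,0,15,14,13]
final swap arr[6],arr[8] → [3,11,4,6,12,0,13,14,15]; return 6

7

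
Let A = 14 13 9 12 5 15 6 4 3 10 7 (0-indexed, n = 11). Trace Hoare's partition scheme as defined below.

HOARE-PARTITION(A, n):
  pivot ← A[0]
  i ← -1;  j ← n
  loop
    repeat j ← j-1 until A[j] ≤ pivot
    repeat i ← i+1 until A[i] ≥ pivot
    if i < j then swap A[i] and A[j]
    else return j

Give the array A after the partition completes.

pivot=14
j stops at 10 (7), i stops at 0 (14); swap ⇒ 7 13 9 12 5 15 6 4 3 10 14
j stops at 9 (10), i stops at 5 (15); swap ⇒ 7 13 9 12 5 10 6 4 3 15 14
j stops at 8, i stops at 9; i≥j ⇒ return 8. A=7 13 9 12 5 10 6 4 3 15 14

7 13 9 12 5 10 6 4 3 15 14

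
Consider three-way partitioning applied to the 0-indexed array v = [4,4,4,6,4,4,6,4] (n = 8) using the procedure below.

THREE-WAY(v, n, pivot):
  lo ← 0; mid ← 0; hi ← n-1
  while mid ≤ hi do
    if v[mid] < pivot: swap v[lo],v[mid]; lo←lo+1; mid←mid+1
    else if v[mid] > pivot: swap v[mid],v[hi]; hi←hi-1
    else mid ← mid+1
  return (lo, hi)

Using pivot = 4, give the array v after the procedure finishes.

lo=0 mid=0 hi=7
4=4: mid=1
4=4: mid=2
4=4: mid=3
6>4: swap(3,7), hi=6 ⇒ [4,4,4,4,4,4,6,6]
4=4: mid=4
4=4: mid=5
4=4: mid=6
6>4: swap(6,6), hi=5 ⇒ [4,4,4,4,4,4,6,6]
done. lo=0 hi=5; v=[4,4,4,4,4,4,6,6]

[4,4,4,4,4,4,6,6]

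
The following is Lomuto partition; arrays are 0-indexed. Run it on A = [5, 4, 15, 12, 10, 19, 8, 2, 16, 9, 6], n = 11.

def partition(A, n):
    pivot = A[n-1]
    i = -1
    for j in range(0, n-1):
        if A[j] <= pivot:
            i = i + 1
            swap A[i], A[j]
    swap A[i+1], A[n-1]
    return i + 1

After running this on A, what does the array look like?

pivot=6, i=-1
j=0: 5≤6, i=0, swap(0,0) ⇒ [5, 4, 15, 12, 10, 19, 8, 2, 16, 9, 6]
j=1: 4≤6, i=1, swap(1,1) ⇒ [5, 4, 15, 12, 10, 19, 8, 2, 16, 9, 6]
j=2: 15>6, skip
j=3: 12>6, skip
j=4: 10>6, skip
j=5: 19>6, skip
j=6: 8>6, skip
j=7: 2≤6, i=2, swap(2,7) ⇒ [5, 4, 2, 12, 10, 19, 8, 15, 16, 9, 6]
j=8: 16>6, skip
j=9: 9>6, skip
swap(3,10) ⇒ [5, 4, 2, 6, 10, 19, 8, 15, 16, 9, 12]; return 3

[5, 4, 2, 6, 10, 19, 8, 15, 16, 9, 12]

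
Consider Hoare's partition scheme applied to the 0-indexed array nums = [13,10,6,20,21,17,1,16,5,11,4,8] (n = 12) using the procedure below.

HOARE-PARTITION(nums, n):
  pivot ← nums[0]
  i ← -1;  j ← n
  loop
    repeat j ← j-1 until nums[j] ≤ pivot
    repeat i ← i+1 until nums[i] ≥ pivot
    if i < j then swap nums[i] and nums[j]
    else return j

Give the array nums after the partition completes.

[8,10,6,4,11,5,1,16,17,21,20,13]

pivot=13
j stops at 11 (8), i stops at 0 (13); swap ⇒ [8,10,6,20,21,17,1,16,5,11,4,13]
j stops at 10 (4), i stops at 3 (20); swap ⇒ [8,10,6,4,21,17,1,16,5,11,20,13]
j stops at 9 (11), i stops at 4 (21); swap ⇒ [8,10,6,4,11,17,1,16,5,21,20,13]
j stops at 8 (5), i stops at 5 (17); swap ⇒ [8,10,6,4,11,5,1,16,17,21,20,13]
j stops at 6, i stops at 7; i≥j ⇒ return 6. nums=[8,10,6,4,11,5,1,16,17,21,20,13]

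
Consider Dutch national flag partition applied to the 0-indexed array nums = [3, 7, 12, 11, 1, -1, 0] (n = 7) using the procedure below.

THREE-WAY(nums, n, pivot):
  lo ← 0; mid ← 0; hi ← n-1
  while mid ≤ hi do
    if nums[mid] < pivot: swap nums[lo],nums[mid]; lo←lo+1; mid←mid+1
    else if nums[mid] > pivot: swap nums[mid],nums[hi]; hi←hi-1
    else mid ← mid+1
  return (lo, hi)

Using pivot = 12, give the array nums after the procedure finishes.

pivot = 12; lo=0, mid=0, hi=6
nums[mid]=3<12: swap nums[0],nums[0]; lo=1,mid=1 → [3, 7, 12, 11, 1, -1, 0]
nums[mid]=7<12: swap nums[1],nums[1]; lo=2,mid=2 → [3, 7, 12, 11, 1, -1, 0]
nums[mid]=12=12: mid=3
nums[mid]=11<12: swap nums[2],nums[3]; lo=3,mid=4 → [3, 7, 11, 12, 1, -1, 0]
nums[mid]=1<12: swap nums[3],nums[4]; lo=4,mid=5 → [3, 7, 11, 1, 12, -1, 0]
nums[mid]=-1<12: swap nums[4],nums[5]; lo=5,mid=6 → [3, 7, 11, 1, -1, 12, 0]
nums[mid]=0<12: swap nums[5],nums[6]; lo=6,mid=7 → [3, 7, 11, 1, -1, 0, 12]
end: lo=6, hi=6; nums = [3, 7, 11, 1, -1, 0, 12]

[3, 7, 11, 1, -1, 0, 12]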